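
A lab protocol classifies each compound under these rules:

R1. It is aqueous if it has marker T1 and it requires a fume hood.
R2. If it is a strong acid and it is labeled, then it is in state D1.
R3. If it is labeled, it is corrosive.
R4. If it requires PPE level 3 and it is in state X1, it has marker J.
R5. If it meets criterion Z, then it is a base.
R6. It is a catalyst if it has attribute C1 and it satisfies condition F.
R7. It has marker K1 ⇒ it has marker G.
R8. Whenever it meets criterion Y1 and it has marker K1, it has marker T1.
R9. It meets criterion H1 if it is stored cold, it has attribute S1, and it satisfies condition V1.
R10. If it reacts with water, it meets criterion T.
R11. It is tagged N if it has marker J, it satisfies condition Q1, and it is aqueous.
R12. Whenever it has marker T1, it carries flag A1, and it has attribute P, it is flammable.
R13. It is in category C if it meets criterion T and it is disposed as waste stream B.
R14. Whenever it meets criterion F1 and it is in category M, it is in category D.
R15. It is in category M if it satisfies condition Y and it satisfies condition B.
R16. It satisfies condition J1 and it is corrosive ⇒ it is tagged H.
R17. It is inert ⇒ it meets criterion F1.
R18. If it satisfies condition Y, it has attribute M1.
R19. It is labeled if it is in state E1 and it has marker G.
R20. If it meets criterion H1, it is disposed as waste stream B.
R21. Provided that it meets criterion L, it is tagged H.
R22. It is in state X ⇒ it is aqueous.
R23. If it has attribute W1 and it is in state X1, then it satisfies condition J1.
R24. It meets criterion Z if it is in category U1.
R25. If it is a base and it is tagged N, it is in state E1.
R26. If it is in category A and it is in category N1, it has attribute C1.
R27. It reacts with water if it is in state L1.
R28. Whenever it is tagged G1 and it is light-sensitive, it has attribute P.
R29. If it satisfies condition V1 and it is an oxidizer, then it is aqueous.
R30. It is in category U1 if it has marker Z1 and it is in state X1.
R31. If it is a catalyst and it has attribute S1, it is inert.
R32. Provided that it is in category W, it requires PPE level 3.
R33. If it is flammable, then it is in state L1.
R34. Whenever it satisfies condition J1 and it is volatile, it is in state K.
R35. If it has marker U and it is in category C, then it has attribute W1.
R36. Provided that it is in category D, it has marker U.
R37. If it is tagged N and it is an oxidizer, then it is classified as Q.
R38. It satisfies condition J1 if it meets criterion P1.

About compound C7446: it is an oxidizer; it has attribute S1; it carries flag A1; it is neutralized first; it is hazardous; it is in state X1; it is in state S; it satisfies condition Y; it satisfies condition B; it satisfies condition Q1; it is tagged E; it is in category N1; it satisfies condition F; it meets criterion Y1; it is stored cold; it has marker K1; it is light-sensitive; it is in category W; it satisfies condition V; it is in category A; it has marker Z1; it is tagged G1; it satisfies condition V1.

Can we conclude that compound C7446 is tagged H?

By R7 (it has marker K1): it has marker G.
By R8 (it meets criterion Y1, it has marker K1): it has marker T1.
By R9 (it is stored cold, it has attribute S1, it satisfies condition V1): it meets criterion H1.
By R15 (it satisfies condition Y, it satisfies condition B): it is in category M.
By R20 (it meets criterion H1): it is disposed as waste stream B.
By R26 (it is in category A, it is in category N1): it has attribute C1.
By R28 (it is tagged G1, it is light-sensitive): it has attribute P.
By R29 (it satisfies condition V1, it is an oxidizer): it is aqueous.
By R30 (it has marker Z1, it is in state X1): it is in category U1.
By R32 (it is in category W): it requires PPE level 3.
By R4 (it requires PPE level 3, it is in state X1): it has marker J.
By R6 (it has attribute C1, it satisfies condition F): it is a catalyst.
By R11 (it has marker J, it satisfies condition Q1, it is aqueous): it is tagged N.
By R12 (it has marker T1, it carries flag A1, it has attribute P): it is flammable.
By R24 (it is in category U1): it meets criterion Z.
By R31 (it is a catalyst, it has attribute S1): it is inert.
By R33 (it is flammable): it is in state L1.
By R5 (it meets criterion Z): it is a base.
By R17 (it is inert): it meets criterion F1.
By R25 (it is a base, it is tagged N): it is in state E1.
By R27 (it is in state L1): it reacts with water.
By R10 (it reacts with water): it meets criterion T.
By R13 (it meets criterion T, it is disposed as waste stream B): it is in category C.
By R14 (it meets criterion F1, it is in category M): it is in category D.
By R19 (it is in state E1, it has marker G): it is labeled.
By R36 (it is in category D): it has marker U.
By R3 (it is labeled): it is corrosive.
By R35 (it has marker U, it is in category C): it has attribute W1.
By R23 (it has attribute W1, it is in state X1): it satisfies condition J1.
By R16 (it satisfies condition J1, it is corrosive): it is tagged H.

Yes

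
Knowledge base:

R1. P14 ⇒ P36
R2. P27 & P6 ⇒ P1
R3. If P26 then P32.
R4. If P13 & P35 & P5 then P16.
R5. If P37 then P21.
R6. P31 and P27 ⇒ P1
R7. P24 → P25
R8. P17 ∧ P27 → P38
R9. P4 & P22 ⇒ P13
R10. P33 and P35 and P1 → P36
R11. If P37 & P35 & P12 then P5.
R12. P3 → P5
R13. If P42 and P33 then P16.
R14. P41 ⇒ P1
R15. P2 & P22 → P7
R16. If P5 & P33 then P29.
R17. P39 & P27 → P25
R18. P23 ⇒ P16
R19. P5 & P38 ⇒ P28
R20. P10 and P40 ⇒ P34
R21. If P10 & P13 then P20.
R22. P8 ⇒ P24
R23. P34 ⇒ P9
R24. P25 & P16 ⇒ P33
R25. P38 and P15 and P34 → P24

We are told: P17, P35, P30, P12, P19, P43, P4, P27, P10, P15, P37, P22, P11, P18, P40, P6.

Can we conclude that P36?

Yes

P1  (by R2: P27, P6)
P38  (by R8: P17, P27)
P13  (by R9: P4, P22)
P5  (by R11: P37, P35, P12)
P34  (by R20: P10, P40)
P24  (by R25: P38, P15, P34)
P16  (by R4: P13, P35, P5)
P25  (by R7: P24)
P33  (by R24: P25, P16)
P36  (by R10: P33, P35, P1)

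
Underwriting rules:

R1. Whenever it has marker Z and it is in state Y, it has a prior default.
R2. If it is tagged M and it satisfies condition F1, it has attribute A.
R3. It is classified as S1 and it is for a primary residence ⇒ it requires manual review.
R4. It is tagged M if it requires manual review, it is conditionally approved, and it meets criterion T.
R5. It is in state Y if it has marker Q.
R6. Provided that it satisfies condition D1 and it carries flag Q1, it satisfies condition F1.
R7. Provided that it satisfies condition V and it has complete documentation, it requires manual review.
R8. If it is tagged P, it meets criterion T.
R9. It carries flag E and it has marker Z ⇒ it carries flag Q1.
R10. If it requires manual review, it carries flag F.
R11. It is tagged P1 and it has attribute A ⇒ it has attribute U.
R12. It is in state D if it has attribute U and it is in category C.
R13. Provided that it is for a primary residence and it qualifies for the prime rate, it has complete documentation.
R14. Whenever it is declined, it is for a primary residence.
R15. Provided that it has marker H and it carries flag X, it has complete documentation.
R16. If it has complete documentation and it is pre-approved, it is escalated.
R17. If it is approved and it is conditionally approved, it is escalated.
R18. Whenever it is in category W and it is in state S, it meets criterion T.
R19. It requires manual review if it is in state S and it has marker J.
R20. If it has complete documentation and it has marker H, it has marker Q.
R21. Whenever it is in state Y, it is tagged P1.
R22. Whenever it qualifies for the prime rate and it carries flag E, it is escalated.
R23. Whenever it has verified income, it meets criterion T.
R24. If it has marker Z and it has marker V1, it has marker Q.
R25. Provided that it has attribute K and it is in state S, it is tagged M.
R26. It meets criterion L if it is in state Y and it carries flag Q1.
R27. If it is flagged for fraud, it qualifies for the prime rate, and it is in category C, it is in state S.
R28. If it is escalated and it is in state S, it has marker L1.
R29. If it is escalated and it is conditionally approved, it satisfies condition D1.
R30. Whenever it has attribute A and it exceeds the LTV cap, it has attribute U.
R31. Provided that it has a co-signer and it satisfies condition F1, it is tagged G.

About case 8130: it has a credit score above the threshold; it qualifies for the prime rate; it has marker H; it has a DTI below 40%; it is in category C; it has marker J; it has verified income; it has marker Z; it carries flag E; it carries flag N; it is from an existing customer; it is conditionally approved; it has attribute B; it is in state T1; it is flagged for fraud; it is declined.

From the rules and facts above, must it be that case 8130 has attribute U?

Yes

By R9 (it carries flag E, it has marker Z): it carries flag Q1.
By R14 (it is declined): it is for a primary residence.
By R22 (it qualifies for the prime rate, it carries flag E): it is escalated.
By R23 (it has verified income): it meets criterion T.
By R27 (it is flagged for fraud, it qualifies for the prime rate, it is in category C): it is in state S.
By R29 (it is escalated, it is conditionally approved): it satisfies condition D1.
By R6 (it satisfies condition D1, it carries flag Q1): it satisfies condition F1.
By R13 (it is for a primary residence, it qualifies for the prime rate): it has complete documentation.
By R19 (it is in state S, it has marker J): it requires manual review.
By R20 (it has complete documentation, it has marker H): it has marker Q.
By R4 (it requires manual review, it is conditionally approved, it meets criterion T): it is tagged M.
By R5 (it has marker Q): it is in state Y.
By R21 (it is in state Y): it is tagged P1.
By R2 (it is tagged M, it satisfies condition F1): it has attribute A.
By R11 (it is tagged P1, it has attribute A): it has attribute U.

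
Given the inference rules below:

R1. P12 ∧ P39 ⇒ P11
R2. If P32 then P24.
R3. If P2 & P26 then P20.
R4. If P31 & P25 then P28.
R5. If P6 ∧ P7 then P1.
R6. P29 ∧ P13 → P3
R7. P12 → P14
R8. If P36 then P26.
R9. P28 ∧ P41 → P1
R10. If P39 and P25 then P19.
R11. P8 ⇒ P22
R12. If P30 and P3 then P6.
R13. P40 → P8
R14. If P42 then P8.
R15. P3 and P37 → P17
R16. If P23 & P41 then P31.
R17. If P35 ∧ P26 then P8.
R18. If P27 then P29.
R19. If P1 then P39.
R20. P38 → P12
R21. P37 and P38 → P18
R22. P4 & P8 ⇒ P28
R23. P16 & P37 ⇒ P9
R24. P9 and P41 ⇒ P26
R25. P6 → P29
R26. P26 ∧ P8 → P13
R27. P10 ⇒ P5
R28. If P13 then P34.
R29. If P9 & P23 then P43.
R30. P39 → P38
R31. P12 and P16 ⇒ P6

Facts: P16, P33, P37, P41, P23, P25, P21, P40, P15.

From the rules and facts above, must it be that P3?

Yes

P8  (by R13: P40)
P31  (by R16: P23, P41)
P9  (by R23: P16, P37)
P26  (by R24: P9, P41)
P13  (by R26: P26, P8)
P28  (by R4: P31, P25)
P1  (by R9: P28, P41)
P39  (by R19: P1)
P38  (by R30: P39)
P12  (by R20: P38)
P6  (by R31: P12, P16)
P29  (by R25: P6)
P3  (by R6: P29, P13)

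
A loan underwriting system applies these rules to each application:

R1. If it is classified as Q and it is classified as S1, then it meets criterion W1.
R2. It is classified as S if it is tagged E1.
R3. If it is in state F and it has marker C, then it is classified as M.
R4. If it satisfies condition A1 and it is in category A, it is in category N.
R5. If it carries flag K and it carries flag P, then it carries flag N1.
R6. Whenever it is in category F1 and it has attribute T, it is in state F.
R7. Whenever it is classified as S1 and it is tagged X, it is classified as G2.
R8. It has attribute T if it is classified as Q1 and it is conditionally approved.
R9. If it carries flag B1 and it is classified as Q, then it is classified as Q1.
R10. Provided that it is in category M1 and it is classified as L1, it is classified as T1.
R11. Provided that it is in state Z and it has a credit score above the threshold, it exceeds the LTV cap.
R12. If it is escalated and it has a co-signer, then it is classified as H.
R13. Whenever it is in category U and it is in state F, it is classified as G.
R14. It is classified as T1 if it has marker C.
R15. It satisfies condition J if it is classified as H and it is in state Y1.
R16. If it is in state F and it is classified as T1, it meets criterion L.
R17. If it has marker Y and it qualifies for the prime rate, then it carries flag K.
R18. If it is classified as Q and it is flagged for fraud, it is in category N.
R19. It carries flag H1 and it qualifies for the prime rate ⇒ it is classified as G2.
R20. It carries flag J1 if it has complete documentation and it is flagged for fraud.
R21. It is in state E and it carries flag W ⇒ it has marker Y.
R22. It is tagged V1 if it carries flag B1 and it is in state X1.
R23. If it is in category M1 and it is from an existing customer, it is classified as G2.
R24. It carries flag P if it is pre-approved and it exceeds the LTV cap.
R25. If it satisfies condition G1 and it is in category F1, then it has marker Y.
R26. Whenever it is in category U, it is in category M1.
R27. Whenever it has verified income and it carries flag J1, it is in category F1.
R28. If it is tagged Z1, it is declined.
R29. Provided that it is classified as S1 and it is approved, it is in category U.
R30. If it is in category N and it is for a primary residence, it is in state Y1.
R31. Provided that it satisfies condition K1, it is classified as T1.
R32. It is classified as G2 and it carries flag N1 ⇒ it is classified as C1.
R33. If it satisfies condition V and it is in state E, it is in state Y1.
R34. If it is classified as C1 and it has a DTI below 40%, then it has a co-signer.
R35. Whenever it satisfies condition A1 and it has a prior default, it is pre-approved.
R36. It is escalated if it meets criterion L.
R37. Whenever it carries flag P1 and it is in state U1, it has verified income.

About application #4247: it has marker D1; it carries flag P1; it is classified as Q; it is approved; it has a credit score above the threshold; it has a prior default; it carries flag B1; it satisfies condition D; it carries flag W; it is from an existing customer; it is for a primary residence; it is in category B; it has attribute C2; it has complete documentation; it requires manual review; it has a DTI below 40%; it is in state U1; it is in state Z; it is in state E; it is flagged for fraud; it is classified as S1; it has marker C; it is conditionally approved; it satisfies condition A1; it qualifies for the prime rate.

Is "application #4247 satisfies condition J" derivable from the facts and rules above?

By R9 (it carries flag B1, it is classified as Q): it is classified as Q1.
By R11 (it is in state Z, it has a credit score above the threshold): it exceeds the LTV cap.
By R14 (it has marker C): it is classified as T1.
By R18 (it is classified as Q, it is flagged for fraud): it is in category N.
By R20 (it has complete documentation, it is flagged for fraud): it carries flag J1.
By R21 (it is in state E, it carries flag W): it has marker Y.
By R29 (it is classified as S1, it is approved): it is in category U.
By R30 (it is in category N, it is for a primary residence): it is in state Y1.
By R35 (it satisfies condition A1, it has a prior default): it is pre-approved.
By R37 (it carries flag P1, it is in state U1): it has verified income.
By R8 (it is classified as Q1, it is conditionally approved): it has attribute T.
By R17 (it has marker Y, it qualifies for the prime rate): it carries flag K.
By R24 (it is pre-approved, it exceeds the LTV cap): it carries flag P.
By R26 (it is in category U): it is in category M1.
By R27 (it has verified income, it carries flag J1): it is in category F1.
By R5 (it carries flag K, it carries flag P): it carries flag N1.
By R6 (it is in category F1, it has attribute T): it is in state F.
By R16 (it is in state F, it is classified as T1): it meets criterion L.
By R23 (it is in category M1, it is from an existing customer): it is classified as G2.
By R32 (it is classified as G2, it carries flag N1): it is classified as C1.
By R34 (it is classified as C1, it has a DTI below 40%): it has a co-signer.
By R36 (it meets criterion L): it is escalated.
By R12 (it is escalated, it has a co-signer): it is classified as H.
By R15 (it is classified as H, it is in state Y1): it satisfies condition J.

Yes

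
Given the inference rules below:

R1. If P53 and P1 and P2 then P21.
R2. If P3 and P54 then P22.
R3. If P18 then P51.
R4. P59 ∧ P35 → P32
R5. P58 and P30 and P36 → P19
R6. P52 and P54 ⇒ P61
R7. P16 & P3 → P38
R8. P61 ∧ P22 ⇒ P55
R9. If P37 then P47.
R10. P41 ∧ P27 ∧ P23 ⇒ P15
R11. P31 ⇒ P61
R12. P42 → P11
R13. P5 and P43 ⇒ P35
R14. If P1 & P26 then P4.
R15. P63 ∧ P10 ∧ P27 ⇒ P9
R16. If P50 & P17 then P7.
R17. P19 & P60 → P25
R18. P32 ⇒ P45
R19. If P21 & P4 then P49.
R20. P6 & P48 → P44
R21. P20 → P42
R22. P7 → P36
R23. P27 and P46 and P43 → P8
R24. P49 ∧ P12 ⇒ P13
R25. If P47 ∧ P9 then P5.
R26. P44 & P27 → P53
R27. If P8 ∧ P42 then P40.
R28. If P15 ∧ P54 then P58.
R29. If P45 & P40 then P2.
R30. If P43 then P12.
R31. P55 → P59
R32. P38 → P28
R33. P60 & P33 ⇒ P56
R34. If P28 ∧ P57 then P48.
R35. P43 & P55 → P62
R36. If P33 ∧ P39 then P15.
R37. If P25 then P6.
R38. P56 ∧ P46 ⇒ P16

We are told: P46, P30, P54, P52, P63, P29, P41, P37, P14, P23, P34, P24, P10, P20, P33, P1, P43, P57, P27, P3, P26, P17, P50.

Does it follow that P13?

Forward chaining from the given facts derives: P22, P61, P55, P47, P15, P4, P9, P7, P42, P36, P8, P5, P40, P58, P12, P59, P62, P19, P11, P35, P32, P45, P2.
The only rule concluding P13 is R24, which needs P49; that is never established.

No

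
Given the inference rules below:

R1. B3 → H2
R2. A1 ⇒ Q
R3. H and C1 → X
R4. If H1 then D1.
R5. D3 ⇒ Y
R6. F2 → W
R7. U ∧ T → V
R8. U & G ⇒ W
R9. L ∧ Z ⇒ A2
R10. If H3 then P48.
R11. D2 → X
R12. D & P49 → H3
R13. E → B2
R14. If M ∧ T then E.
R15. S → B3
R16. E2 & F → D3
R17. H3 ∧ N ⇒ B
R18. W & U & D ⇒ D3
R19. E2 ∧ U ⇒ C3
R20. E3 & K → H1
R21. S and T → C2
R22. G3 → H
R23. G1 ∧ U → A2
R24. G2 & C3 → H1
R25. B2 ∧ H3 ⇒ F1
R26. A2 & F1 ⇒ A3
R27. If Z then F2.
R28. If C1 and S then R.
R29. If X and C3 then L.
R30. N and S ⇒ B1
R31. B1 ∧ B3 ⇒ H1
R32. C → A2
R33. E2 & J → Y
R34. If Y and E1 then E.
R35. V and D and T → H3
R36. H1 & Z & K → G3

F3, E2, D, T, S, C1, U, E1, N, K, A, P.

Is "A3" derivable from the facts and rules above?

Forward chaining from the given facts derives: V, B3, C3, C2, R, B1, H1, H3, H2, D1, P48, B.
The only rule concluding A3 is R26, which needs A2; that is never established.

No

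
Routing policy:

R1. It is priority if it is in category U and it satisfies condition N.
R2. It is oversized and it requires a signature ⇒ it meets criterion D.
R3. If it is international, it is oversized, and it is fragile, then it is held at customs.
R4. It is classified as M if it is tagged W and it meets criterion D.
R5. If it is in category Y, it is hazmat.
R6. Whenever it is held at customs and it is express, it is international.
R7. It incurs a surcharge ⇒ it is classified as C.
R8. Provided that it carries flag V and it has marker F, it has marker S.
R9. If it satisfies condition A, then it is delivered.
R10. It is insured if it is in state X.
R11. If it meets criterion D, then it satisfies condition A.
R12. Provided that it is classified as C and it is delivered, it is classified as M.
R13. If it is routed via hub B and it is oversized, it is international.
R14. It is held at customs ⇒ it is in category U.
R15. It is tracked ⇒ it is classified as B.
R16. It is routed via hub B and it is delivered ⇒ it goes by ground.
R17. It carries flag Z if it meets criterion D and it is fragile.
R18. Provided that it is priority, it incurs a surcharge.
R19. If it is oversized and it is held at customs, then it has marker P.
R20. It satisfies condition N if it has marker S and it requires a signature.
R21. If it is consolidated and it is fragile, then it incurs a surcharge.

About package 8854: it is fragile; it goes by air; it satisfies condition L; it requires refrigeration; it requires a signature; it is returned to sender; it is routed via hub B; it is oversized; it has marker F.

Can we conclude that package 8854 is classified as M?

No

Forward chaining from the given facts derives: meets criterion D, satisfies condition A, is international, carries flag Z, is held at customs, is delivered, is in category U, goes by ground, has marker P.
Rules concluding "it is classified as M": R4 needs "it is tagged W"; R12 needs "it is classified as C" — none of these are established.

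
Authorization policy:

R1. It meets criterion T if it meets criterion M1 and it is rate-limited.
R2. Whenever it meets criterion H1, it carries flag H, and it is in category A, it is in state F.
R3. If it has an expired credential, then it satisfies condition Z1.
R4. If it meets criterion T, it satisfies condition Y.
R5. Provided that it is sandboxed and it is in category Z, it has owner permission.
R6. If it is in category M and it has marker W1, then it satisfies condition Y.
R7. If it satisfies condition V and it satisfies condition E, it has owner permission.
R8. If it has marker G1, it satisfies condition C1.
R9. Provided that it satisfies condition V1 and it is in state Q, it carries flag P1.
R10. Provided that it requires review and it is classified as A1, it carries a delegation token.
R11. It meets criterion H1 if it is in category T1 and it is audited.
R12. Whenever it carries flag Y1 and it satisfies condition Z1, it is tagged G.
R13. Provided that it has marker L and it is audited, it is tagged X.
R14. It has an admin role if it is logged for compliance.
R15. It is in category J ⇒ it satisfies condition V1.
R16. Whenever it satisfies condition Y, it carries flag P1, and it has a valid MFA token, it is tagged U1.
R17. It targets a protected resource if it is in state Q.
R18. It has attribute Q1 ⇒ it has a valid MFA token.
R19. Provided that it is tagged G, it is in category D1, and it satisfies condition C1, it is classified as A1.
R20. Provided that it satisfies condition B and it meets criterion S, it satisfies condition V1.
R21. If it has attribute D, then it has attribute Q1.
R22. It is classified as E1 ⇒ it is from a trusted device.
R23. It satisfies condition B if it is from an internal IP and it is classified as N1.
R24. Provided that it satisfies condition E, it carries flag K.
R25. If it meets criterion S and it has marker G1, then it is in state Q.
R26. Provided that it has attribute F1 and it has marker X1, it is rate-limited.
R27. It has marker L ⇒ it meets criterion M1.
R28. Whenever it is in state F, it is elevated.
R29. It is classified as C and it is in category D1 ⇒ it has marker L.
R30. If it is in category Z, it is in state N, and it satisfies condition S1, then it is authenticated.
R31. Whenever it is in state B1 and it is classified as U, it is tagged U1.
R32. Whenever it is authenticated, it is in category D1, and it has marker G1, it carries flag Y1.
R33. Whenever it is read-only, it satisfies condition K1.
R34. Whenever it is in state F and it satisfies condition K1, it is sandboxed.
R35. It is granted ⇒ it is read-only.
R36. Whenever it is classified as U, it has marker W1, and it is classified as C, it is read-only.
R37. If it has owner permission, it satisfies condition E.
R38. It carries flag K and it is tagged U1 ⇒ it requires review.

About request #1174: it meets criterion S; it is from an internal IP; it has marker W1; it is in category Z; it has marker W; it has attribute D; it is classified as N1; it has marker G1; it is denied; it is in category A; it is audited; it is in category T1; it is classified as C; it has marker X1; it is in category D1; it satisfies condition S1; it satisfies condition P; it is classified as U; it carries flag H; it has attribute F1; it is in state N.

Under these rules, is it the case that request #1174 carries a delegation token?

Forward chaining from the given facts derives: satisfies condition C1, meets criterion H1, has attribute Q1, satisfies condition B, is in state Q, is rate-limited, has marker L, is authenticated, carries flag Y1, is read-only, is in state F, is tagged X, targets a protected resource, has a valid MFA token, satisfies condition V1, meets criterion M1, is elevated, satisfies condition K1, is sandboxed, meets criterion T, satisfies condition Y, has owner permission, carries flag P1, is tagged U1, satisfies condition E, carries flag K, requires review.
The only rule concluding "it carries a delegation token" is R10, which needs "it is classified as A1"; that is never established.

No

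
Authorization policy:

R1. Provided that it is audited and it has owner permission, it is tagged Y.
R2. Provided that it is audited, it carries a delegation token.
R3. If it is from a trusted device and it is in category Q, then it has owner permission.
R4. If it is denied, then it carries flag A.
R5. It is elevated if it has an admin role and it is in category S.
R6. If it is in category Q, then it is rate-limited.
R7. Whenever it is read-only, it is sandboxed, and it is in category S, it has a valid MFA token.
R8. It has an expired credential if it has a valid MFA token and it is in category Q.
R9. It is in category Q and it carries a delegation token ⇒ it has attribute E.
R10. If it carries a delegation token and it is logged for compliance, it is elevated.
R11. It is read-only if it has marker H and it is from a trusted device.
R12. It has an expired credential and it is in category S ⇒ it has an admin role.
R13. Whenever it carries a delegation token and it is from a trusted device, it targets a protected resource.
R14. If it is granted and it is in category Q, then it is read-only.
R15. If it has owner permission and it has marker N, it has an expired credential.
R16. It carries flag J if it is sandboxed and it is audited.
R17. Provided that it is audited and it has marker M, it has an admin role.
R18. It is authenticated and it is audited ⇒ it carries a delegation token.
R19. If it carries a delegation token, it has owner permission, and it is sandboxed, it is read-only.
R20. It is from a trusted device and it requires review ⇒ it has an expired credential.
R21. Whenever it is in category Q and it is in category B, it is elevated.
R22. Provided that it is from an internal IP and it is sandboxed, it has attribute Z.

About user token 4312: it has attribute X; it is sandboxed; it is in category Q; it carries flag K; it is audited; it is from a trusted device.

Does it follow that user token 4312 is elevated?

No

Forward chaining from the given facts derives: carries a delegation token, has owner permission, is rate-limited, has attribute E, targets a protected resource, carries flag J, is read-only, is tagged Y.
Rules concluding "it is elevated": R5 needs "it has an admin role"; R10 needs "it is logged for compliance"; R21 needs "it is in category B" — none of these are established.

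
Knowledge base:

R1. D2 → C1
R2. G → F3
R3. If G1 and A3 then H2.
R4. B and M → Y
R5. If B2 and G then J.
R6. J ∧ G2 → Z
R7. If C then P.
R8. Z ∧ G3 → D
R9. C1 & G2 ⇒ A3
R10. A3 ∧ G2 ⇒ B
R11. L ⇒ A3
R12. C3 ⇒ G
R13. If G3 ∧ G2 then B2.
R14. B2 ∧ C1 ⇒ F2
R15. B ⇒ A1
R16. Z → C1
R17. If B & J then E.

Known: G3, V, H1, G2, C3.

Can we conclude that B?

G  (by R12: C3)
B2  (by R13: G3, G2)
J  (by R5: B2, G)
Z  (by R6: J, G2)
C1  (by R16: Z)
A3  (by R9: C1, G2)
B  (by R10: A3, G2)

Yes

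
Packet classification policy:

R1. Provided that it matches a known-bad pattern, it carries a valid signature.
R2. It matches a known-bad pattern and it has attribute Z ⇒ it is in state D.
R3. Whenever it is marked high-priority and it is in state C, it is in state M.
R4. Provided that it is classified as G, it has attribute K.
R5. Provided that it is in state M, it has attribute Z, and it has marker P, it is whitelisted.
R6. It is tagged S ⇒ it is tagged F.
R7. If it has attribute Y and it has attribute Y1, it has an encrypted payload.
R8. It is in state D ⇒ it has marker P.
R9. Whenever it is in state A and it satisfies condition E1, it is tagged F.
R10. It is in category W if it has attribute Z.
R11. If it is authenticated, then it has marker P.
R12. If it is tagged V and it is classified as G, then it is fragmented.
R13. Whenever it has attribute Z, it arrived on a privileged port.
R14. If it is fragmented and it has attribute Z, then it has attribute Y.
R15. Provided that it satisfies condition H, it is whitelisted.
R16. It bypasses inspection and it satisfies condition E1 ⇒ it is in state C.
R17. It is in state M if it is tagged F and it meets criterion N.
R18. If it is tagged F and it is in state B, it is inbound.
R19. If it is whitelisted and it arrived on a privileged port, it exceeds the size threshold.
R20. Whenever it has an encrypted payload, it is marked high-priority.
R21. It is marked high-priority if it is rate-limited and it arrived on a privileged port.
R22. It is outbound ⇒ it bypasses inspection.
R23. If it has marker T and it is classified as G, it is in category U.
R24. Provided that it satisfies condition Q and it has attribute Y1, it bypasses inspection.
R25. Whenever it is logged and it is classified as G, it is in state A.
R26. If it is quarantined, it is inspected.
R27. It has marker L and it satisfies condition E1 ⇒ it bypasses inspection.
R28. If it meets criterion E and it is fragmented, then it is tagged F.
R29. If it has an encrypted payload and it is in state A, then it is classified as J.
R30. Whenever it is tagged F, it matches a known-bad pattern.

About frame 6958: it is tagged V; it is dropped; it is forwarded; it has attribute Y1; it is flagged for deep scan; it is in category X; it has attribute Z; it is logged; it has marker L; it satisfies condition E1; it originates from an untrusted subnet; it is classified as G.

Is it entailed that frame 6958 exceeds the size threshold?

Yes

By R12 (it is tagged V, it is classified as G): it is fragmented.
By R13 (it has attribute Z): it arrived on a privileged port.
By R14 (it is fragmented, it has attribute Z): it has attribute Y.
By R25 (it is logged, it is classified as G): it is in state A.
By R27 (it has marker L, it satisfies condition E1): it bypasses inspection.
By R7 (it has attribute Y, it has attribute Y1): it has an encrypted payload.
By R9 (it is in state A, it satisfies condition E1): it is tagged F.
By R16 (it bypasses inspection, it satisfies condition E1): it is in state C.
By R20 (it has an encrypted payload): it is marked high-priority.
By R30 (it is tagged F): it matches a known-bad pattern.
By R2 (it matches a known-bad pattern, it has attribute Z): it is in state D.
By R3 (it is marked high-priority, it is in state C): it is in state M.
By R8 (it is in state D): it has marker P.
By R5 (it is in state M, it has attribute Z, it has marker P): it is whitelisted.
By R19 (it is whitelisted, it arrived on a privileged port): it exceeds the size threshold.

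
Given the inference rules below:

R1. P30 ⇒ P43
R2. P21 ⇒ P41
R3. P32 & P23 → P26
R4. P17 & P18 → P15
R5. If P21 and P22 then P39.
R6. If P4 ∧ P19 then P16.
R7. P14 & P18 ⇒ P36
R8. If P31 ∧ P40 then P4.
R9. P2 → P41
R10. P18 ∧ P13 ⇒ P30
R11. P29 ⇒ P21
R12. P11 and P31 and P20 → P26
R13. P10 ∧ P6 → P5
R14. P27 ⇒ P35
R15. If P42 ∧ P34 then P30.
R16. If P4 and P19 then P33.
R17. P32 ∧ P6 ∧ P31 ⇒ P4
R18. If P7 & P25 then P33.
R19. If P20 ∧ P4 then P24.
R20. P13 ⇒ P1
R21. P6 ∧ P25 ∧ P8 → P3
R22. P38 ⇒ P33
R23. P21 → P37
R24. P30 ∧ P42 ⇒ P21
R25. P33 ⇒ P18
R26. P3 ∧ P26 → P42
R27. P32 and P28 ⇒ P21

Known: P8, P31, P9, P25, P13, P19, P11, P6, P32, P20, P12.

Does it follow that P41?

Yes

P26  (by R12: P11, P31, P20)
P4  (by R17: P32, P6, P31)
P3  (by R21: P6, P25, P8)
P42  (by R26: P3, P26)
P33  (by R16: P4, P19)
P18  (by R25: P33)
P30  (by R10: P18, P13)
P21  (by R24: P30, P42)
P41  (by R2: P21)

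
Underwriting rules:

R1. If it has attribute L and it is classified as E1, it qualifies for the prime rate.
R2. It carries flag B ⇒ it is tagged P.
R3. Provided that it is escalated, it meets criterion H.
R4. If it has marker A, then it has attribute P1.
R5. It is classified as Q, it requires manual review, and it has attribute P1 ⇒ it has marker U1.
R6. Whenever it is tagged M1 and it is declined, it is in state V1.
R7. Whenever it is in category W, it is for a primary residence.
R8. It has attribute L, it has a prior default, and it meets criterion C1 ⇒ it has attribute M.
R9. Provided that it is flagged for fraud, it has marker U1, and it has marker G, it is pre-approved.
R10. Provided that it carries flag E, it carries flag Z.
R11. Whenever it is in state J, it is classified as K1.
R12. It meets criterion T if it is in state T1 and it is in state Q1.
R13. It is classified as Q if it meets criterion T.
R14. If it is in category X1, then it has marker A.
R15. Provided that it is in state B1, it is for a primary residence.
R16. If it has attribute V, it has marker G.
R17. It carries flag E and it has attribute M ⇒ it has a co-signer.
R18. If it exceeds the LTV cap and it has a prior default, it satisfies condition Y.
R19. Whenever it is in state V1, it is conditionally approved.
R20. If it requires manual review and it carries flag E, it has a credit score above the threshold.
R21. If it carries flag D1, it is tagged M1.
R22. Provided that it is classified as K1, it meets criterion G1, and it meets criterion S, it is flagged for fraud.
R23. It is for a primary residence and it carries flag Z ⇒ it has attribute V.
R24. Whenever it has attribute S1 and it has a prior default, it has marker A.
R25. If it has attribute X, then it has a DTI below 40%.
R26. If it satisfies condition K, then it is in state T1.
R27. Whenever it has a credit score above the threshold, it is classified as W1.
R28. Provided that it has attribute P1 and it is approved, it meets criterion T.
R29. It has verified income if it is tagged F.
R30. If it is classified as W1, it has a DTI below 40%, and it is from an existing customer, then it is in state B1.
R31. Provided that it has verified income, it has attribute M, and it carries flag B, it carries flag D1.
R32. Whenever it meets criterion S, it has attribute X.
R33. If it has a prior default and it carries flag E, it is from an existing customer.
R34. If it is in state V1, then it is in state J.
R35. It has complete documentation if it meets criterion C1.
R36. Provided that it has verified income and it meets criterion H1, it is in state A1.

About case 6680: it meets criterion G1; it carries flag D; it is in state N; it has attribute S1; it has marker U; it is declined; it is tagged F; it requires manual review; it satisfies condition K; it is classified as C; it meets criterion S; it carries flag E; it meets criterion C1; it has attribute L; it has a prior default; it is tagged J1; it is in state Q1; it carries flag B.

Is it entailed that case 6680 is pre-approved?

By R8 (it has attribute L, it has a prior default, it meets criterion C1): it has attribute M.
By R10 (it carries flag E): it carries flag Z.
By R20 (it requires manual review, it carries flag E): it has a credit score above the threshold.
By R24 (it has attribute S1, it has a prior default): it has marker A.
By R26 (it satisfies condition K): it is in state T1.
By R27 (it has a credit score above the threshold): it is classified as W1.
By R29 (it is tagged F): it has verified income.
By R31 (it has verified income, it has attribute M, it carries flag B): it carries flag D1.
By R32 (it meets criterion S): it has attribute X.
By R33 (it has a prior default, it carries flag E): it is from an existing customer.
By R4 (it has marker A): it has attribute P1.
By R12 (it is in state T1, it is in state Q1): it meets criterion T.
By R13 (it meets criterion T): it is classified as Q.
By R21 (it carries flag D1): it is tagged M1.
By R25 (it has attribute X): it has a DTI below 40%.
By R30 (it is classified as W1, it has a DTI below 40%, it is from an existing customer): it is in state B1.
By R5 (it is classified as Q, it requires manual review, it has attribute P1): it has marker U1.
By R6 (it is tagged M1, it is declined): it is in state V1.
By R15 (it is in state B1): it is for a primary residence.
By R23 (it is for a primary residence, it carries flag Z): it has attribute V.
By R34 (it is in state V1): it is in state J.
By R11 (it is in state J): it is classified as K1.
By R16 (it has attribute V): it has marker G.
By R22 (it is classified as K1, it meets criterion G1, it meets criterion S): it is flagged for fraud.
By R9 (it is flagged for fraud, it has marker U1, it has marker G): it is pre-approved.

Yes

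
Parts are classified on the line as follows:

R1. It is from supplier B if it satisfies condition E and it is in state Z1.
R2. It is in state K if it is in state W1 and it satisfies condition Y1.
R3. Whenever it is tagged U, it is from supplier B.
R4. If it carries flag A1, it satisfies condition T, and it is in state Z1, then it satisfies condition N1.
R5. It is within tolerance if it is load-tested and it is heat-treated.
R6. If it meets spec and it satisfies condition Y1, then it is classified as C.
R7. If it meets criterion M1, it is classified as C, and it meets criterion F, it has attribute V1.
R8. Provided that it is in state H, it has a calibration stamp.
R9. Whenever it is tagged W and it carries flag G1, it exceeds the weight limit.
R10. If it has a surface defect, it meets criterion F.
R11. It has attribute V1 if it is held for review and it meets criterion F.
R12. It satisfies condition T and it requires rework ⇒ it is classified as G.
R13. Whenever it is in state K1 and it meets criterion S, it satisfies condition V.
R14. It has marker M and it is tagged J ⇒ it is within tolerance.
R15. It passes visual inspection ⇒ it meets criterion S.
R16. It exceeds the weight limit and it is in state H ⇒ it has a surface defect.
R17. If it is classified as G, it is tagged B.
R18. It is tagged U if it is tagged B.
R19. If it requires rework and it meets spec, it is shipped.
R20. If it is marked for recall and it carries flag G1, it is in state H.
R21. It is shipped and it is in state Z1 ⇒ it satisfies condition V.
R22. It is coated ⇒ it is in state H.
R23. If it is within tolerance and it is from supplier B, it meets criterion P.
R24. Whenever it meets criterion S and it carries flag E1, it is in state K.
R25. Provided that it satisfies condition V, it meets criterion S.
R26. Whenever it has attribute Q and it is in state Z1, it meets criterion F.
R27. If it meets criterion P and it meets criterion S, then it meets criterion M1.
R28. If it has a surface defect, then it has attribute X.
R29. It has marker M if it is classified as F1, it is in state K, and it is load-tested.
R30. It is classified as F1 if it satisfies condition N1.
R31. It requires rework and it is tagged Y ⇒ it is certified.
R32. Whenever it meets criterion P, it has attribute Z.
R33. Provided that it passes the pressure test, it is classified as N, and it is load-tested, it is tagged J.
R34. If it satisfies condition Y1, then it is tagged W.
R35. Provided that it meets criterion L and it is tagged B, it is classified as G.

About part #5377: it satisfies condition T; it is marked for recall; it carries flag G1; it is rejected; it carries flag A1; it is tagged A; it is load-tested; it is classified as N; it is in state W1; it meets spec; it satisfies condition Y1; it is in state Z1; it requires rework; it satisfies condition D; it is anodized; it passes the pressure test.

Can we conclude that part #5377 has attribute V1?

Yes

By R2 (it is in state W1, it satisfies condition Y1): it is in state K.
By R4 (it carries flag A1, it satisfies condition T, it is in state Z1): it satisfies condition N1.
By R6 (it meets spec, it satisfies condition Y1): it is classified as C.
By R12 (it satisfies condition T, it requires rework): it is classified as G.
By R17 (it is classified as G): it is tagged B.
By R18 (it is tagged B): it is tagged U.
By R19 (it requires rework, it meets spec): it is shipped.
By R20 (it is marked for recall, it carries flag G1): it is in state H.
By R21 (it is shipped, it is in state Z1): it satisfies condition V.
By R25 (it satisfies condition V): it meets criterion S.
By R30 (it satisfies condition N1): it is classified as F1.
By R33 (it passes the pressure test, it is classified as N, it is load-tested): it is tagged J.
By R34 (it satisfies condition Y1): it is tagged W.
By R3 (it is tagged U): it is from supplier B.
By R9 (it is tagged W, it carries flag G1): it exceeds the weight limit.
By R16 (it exceeds the weight limit, it is in state H): it has a surface defect.
By R29 (it is classified as F1, it is in state K, it is load-tested): it has marker M.
By R10 (it has a surface defect): it meets criterion F.
By R14 (it has marker M, it is tagged J): it is within tolerance.
By R23 (it is within tolerance, it is from supplier B): it meets criterion P.
By R27 (it meets criterion P, it meets criterion S): it meets criterion M1.
By R7 (it meets criterion M1, it is classified as C, it meets criterion F): it has attribute V1.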